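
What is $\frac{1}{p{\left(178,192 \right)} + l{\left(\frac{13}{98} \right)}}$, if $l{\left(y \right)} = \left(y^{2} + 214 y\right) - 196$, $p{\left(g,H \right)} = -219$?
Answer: $- \frac{9604}{3712855} \approx -0.0025867$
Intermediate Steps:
$l{\left(y \right)} = -196 + y^{2} + 214 y$
$\frac{1}{p{\left(178,192 \right)} + l{\left(\frac{13}{98} \right)}} = \frac{1}{-219 + \left(-196 + \left(\frac{13}{98}\right)^{2} + 214 \cdot \frac{13}{98}\right)} = \frac{1}{-219 + \left(-196 + \frac{169}{9604} + \frac{1391}{49}\right)} = \frac{1}{-219 - \frac{1609579}{9604}} = \frac{1}{- \frac{3712855}{9604}} = - \frac{9604}{3712855}$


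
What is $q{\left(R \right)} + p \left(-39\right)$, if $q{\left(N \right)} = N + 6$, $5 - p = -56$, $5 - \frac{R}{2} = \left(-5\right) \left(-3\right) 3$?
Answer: $-2453$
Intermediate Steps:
$R = -80$ ($R = 10 - 2 \left(-5\right) \left(-3\right) 3 = 10 - 2 \cdot 15 \cdot 3 = 10 - 90 = -80$)
$p = 61$ ($p = 5 - -56 = 5 + 56 = 61$)
$q{\left(N \right)} = 6 + N$
$q{\left(R \right)} + p \left(-39\right) = \left(6 - 80\right) + 61 \left(-39\right) = -74 - 2379 = -2453$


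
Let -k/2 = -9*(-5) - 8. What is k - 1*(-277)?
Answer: 203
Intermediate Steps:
k = -74 (k = -2*(-9*(-5) - 8) = -2*(45 - 8) = -2*37 = -74)
k - 1*(-277) = -74 - 1*(-277) = -74 + 277 = 203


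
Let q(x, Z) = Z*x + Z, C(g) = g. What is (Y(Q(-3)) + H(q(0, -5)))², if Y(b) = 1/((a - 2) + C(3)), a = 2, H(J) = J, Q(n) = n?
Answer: 196/9 ≈ 21.778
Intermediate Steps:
q(x, Z) = Z + Z*x
Y(b) = ⅓ (Y(b) = 1/((2 - 2) + 3) = 1/(0 + 3) = 1/3 = ⅓)
(Y(Q(-3)) + H(q(0, -5)))² = (⅓ - 5*(1 + 0))² = (⅓ - 5*1)² = (⅓ - 5)² = (-14/3)² = 196/9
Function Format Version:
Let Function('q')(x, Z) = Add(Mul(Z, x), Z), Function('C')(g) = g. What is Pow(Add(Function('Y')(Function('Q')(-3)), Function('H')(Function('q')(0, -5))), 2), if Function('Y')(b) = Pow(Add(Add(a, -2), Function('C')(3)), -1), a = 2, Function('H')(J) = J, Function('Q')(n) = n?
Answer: Rational(196, 9) ≈ 21.778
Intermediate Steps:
Function('q')(x, Z) = Add(Z, Mul(Z, x))
Function('Y')(b) = Rational(1, 3) (Function('Y')(b) = Pow(Add(Add(2, -2), 3), -1) = Pow(Add(0, 3), -1) = Pow(3, -1) = Rational(1, 3))
Pow(Add(Function('Y')(Function('Q')(-3)), Function('H')(Function('q')(0, -5))), 2) = Pow(Add(Rational(1, 3), Mul(-5, Add(1, 0))), 2) = Pow(Add(Rational(1, 3), Mul(-5, 1)), 2) = Pow(Add(Rational(1, 3), -5), 2) = Pow(Rational(-14, 3), 2) = Rational(196, 9)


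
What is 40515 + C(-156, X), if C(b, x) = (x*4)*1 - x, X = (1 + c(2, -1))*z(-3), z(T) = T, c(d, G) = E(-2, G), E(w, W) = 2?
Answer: 40488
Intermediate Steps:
c(d, G) = 2
X = -9 (X = (1 + 2)*(-3) = 3*(-3) = -9)
C(b, x) = 3*x (C(b, x) = (4*x)*1 - x = 4*x - x = 3*x)
40515 + C(-156, X) = 40515 + 3*(-9) = 40515 - 27 = 40488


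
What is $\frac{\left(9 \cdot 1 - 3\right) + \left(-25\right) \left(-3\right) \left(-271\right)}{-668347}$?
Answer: $\frac{20319}{668347} \approx 0.030402$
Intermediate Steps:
$\frac{\left(9 \cdot 1 - 3\right) + \left(-25\right) \left(-3\right) \left(-271\right)}{-668347} = \left(\left(9 - 3\right) + 75 \left(-271\right)\right) \left(- \frac{1}{668347}\right) = \left(6 - 20325\right) \left(- \frac{1}{668347}\right) = \left(-20319\right) \left(- \frac{1}{668347}\right) = \frac{20319}{668347}$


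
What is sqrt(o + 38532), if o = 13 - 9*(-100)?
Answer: 7*sqrt(805) ≈ 198.61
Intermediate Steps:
o = 913 (o = 13 + 900 = 913)
sqrt(o + 38532) = sqrt(913 + 38532) = sqrt(39445) = 7*sqrt(805)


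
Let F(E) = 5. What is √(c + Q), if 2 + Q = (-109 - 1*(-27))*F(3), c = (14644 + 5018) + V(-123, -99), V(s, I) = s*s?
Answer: √34379 ≈ 185.42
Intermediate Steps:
V(s, I) = s²
c = 34791 (c = (14644 + 5018) + (-123)² = 19662 + 15129 = 34791)
Q = -412 (Q = -2 + (-109 - 1*(-27))*5 = -2 + (-109 + 27)*5 = -2 - 82*5 = -2 - 410 = -412)
√(c + Q) = √(34791 - 412) = √34379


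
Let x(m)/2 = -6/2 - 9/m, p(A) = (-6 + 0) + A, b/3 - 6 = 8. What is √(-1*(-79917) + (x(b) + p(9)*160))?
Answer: 3*√437682/7 ≈ 283.53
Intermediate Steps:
b = 42 (b = 18 + 3*8 = 18 + 24 = 42)
p(A) = -6 + A
x(m) = -6 - 18/m (x(m) = 2*(-6/2 - 9/m) = 2*(-6*½ - 9/m) = 2*(-3 - 9/m) = -6 - 18/m)
√(-1*(-79917) + (x(b) + p(9)*160)) = √(-1*(-79917) + ((-6 - 18/42) + (-6 + 9)*160)) = √(79917 + ((-6 - 18*1/42) + 3*160)) = √(79917 + ((-6 - 3/7) + 480)) = √(79917 + (-45/7 + 480)) = √(79917 + 3315/7) = √(562734/7) = 3*√437682/7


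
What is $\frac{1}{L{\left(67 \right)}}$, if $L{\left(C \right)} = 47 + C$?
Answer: $\frac{1}{114} \approx 0.0087719$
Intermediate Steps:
$\frac{1}{L{\left(67 \right)}} = \frac{1}{47 + 67} = \frac{1}{114}$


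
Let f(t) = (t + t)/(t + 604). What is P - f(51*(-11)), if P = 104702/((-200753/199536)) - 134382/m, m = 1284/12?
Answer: -97259191023588/923664553 ≈ -1.0530e+5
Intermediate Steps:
m = 107 (m = 1284*(1/12) = 107)
f(t) = 2*t/(604 + t) (f(t) = (2*t)/(604 + t) = 2*t/(604 + t))
P = -2262402144750/21480571 (P = 104702/((-200753/199536)) - 134382/107 = 104702/((-200753*1/199536)) - 134382*1/107 = 104702/(-200753/199536) - 134382/107 = 104702*(-199536/200753) - 134382/107 = -20891818272/200753 - 134382/107 = -2262402144750/21480571 ≈ -1.0532e+5)
P - f(51*(-11)) = -2262402144750/21480571 - 2*51*(-11)/(604 + 51*(-11)) = -2262402144750/21480571 - 2*(-561)/(604 - 561) = -2262402144750/21480571 - 2*(-561)/43 = -2262402144750/21480571 - 1*(-1122/43) = -2262402144750/21480571 + 1122/43 = -97259191023588/923664553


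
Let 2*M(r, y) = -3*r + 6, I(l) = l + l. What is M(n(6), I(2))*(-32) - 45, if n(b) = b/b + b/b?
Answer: -45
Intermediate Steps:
I(l) = 2*l
n(b) = 2 (n(b) = 1 + 1 = 2)
M(r, y) = 3 - 3*r/2 (M(r, y) = (-3*r + 6)/2 = (6 - 3*r)/2 = 3 - 3*r/2)
M(n(6), I(2))*(-32) - 45 = (3 - 3/2*2)*(-32) - 45 = (3 - 3)*(-32) - 45 = 0*(-32) - 45 = 0 - 45 = -45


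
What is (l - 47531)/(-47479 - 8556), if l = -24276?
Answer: 71807/56035 ≈ 1.2815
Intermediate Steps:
(l - 47531)/(-47479 - 8556) = (-24276 - 47531)/(-47479 - 8556) = -71807/(-56035) = -71807*(-1/56035) = 71807/56035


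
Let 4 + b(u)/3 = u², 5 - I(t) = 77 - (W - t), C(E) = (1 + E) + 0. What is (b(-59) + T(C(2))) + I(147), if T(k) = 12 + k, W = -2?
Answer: 10225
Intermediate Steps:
C(E) = 1 + E
I(t) = -74 - t (I(t) = 5 - (77 - (-2 - t)) = 5 - (77 + (2 + t)) = 5 - (79 + t) = 5 + (-79 - t) = -74 - t)
b(u) = -12 + 3*u²
(b(-59) + T(C(2))) + I(147) = ((-12 + 3*(-59)²) + (12 + (1 + 2))) + (-74 - 1*147) = ((-12 + 3*3481) + (12 + 3)) + (-74 - 147) = ((-12 + 10443) + 15) - 221 = (10431 + 15) - 221 = 10446 - 221 = 10225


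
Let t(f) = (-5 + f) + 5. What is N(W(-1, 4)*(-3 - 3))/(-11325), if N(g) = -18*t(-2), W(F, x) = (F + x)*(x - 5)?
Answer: -12/3775 ≈ -0.0031788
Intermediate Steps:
W(F, x) = (-5 + x)*(F + x) (W(F, x) = (F + x)*(-5 + x) = (-5 + x)*(F + x))
t(f) = f
N(g) = 36 (N(g) = -18*(-2) = 36)
N(W(-1, 4)*(-3 - 3))/(-11325) = 36/(-11325) = 36*(-1/11325) = -12/3775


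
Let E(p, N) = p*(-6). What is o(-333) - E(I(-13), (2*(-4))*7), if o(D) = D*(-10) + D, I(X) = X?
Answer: 2919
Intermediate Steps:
E(p, N) = -6*p
o(D) = -9*D (o(D) = -10*D + D = -9*D)
o(-333) - E(I(-13), (2*(-4))*7) = -9*(-333) - (-6)*(-13) = 2997 - 1*78 = 2997 - 78 = 2919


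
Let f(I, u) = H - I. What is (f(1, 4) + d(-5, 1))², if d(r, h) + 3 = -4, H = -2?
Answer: 100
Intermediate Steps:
d(r, h) = -7 (d(r, h) = -3 - 4 = -7)
f(I, u) = -2 - I
(f(1, 4) + d(-5, 1))² = ((-2 - 1*1) - 7)² = ((-2 - 1) - 7)² = (-3 - 7)² = (-10)² = 100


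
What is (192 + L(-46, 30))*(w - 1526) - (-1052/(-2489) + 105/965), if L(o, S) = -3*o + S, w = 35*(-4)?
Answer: -288111164825/480377 ≈ -5.9976e+5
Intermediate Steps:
w = -140
L(o, S) = S - 3*o
(192 + L(-46, 30))*(w - 1526) - (-1052/(-2489) + 105/965) = (192 + (30 - 3*(-46)))*(-140 - 1526) - (-1052/(-2489) + 105/965) = (192 + (30 + 138))*(-1666) - (-1052*(-1/2489) + 105*(1/965)) = (192 + 168)*(-1666) - (1052/2489 + 21/193) = 360*(-1666) - 1*255305/480377 = -599760 - 255305/480377 = -288111164825/480377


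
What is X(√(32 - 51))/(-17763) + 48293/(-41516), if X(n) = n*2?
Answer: -48293/41516 - 2*I*√19/17763 ≈ -1.1632 - 0.00049078*I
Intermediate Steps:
X(n) = 2*n
X(√(32 - 51))/(-17763) + 48293/(-41516) = (2*√(32 - 51))/(-17763) + 48293/(-41516) = (2*√(-19))*(-1/17763) + 48293*(-1/41516) = (2*(I*√19))*(-1/17763) - 48293/41516 = (2*I*√19)*(-1/17763) - 48293/41516 = -2*I*√19/17763 - 48293/41516 = -48293/41516 - 2*I*√19/17763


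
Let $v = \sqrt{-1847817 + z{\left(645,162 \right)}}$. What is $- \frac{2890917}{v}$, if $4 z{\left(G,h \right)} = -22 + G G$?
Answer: $\frac{5781834 i \sqrt{6975265}}{6975265} \approx 2189.2 i$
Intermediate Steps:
$z{\left(G,h \right)} = - \frac{11}{2} + \frac{G^{2}}{4}$ ($z{\left(G,h \right)} = \frac{-22 + G G}{4} = \frac{-22 + G^{2}}{4} = - \frac{11}{2} + \frac{G^{2}}{4}$)
$v = \frac{i \sqrt{6975265}}{2}$ ($v = \sqrt{-1847817 - \left(\frac{11}{2} - \frac{645^{2}}{4}\right)} = \sqrt{-1847817 + \left(- \frac{11}{2} + \frac{1}{4} \cdot 416025\right)} = \sqrt{-1847817 + \left(- \frac{11}{2} + \frac{416025}{4}\right)} = \sqrt{-1847817 + \frac{416003}{4}} = \sqrt{- \frac{6975265}{4}} = \frac{i \sqrt{6975265}}{2} \approx 1320.5 i$)
$- \frac{2890917}{v} = - \frac{2890917}{\frac{1}{2} i \sqrt{6975265}} = - 2890917 \left(- \frac{2 i \sqrt{6975265}}{6975265}\right) = \frac{5781834 i \sqrt{6975265}}{6975265}$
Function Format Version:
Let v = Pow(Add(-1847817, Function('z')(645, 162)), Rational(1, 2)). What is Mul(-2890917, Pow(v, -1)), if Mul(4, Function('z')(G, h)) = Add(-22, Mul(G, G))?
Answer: Mul(Rational(5781834, 6975265), I, Pow(6975265, Rational(1, 2))) ≈ Mul(2189.2, I)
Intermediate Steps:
Function('z')(G, h) = Add(Rational(-11, 2), Mul(Rational(1, 4), Pow(G, 2))) (Function('z')(G, h) = Mul(Rational(1, 4), Add(-22, Mul(G, G))) = Mul(Rational(1, 4), Add(-22, Pow(G, 2))) = Add(Rational(-11, 2), Mul(Rational(1, 4), Pow(G, 2))))
v = Mul(Rational(1, 2), I, Pow(6975265, Rational(1, 2))) (v = Pow(Add(-1847817, Add(Rational(-11, 2), Mul(Rational(1, 4), Pow(645, 2)))), Rational(1, 2)) = Pow(Add(-1847817, Add(Rational(-11, 2), Mul(Rational(1, 4), 416025))), Rational(1, 2)) = Pow(Add(-1847817, Add(Rational(-11, 2), Rational(416025, 4))), Rational(1, 2)) = Pow(Add(-1847817, Rational(416003, 4)), Rational(1, 2)) = Pow(Rational(-6975265, 4), Rational(1, 2)) = Mul(Rational(1, 2), I, Pow(6975265, Rational(1, 2))) ≈ Mul(1320.5, I))
Mul(-2890917, Pow(v, -1)) = Mul(-2890917, Pow(Mul(Rational(1, 2), I, Pow(6975265, Rational(1, 2))), -1)) = Mul(-2890917, Mul(Rational(-2, 6975265), I, Pow(6975265, Rational(1, 2)))) = Mul(Rational(5781834, 6975265), I, Pow(6975265, Rational(1, 2)))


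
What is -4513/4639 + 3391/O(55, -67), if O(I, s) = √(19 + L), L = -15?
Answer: 15721823/9278 ≈ 1694.5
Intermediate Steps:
O(I, s) = 2 (O(I, s) = √(19 - 15) = √4 = 2)
-4513/4639 + 3391/O(55, -67) = -4513/4639 + 3391/2 = 15721823/9278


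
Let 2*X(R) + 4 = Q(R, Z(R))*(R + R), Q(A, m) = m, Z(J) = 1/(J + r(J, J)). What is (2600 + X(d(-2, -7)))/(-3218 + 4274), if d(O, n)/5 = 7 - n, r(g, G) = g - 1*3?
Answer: 88999/36168 ≈ 2.4607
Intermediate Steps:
r(g, G) = -3 + g (r(g, G) = g - 3 = -3 + g)
Z(J) = 1/(-3 + 2*J) (Z(J) = 1/(J + (-3 + J)) = 1/(-3 + 2*J))
d(O, n) = 35 - 5*n (d(O, n) = 5*(7 - n) = 35 - 5*n)
X(R) = -2 + R/(-3 + 2*R) (X(R) = -2 + ((R + R)/(-3 + 2*R))/2 = -2 + ((2*R)/(-3 + 2*R))/2 = -2 + (2*R/(-3 + 2*R))/2 = -2 + R/(-3 + 2*R))
(2600 + X(d(-2, -7)))/(-3218 + 4274) = (2600 + 3*(2 - (35 - 5*(-7)))/(-3 + 2*(35 - 5*(-7))))/(-3218 + 4274) = (2600 + 3*(2 - (35 + 35))/(-3 + 2*(35 + 35)))/1056 = (2600 + 3*(2 - 1*70)/(-3 + 2*70))*(1/1056) = (2600 + 3*(2 - 70)/(-3 + 140))*(1/1056) = (2600 + 3*(-68)/137)*(1/1056) = (2600 + 3*(1/137)*(-68))*(1/1056) = (2600 - 204/137)*(1/1056) = (355996/137)*(1/1056) = 88999/36168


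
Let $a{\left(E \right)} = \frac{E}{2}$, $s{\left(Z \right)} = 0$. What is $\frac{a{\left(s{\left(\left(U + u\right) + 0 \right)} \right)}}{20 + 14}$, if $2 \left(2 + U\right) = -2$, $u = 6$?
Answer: $0$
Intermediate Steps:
$U = -3$ ($U = -2 + \frac{1}{2} \left(-2\right) = -2 - 1 = -3$)
$a{\left(E \right)} = \frac{E}{2}$ ($a{\left(E \right)} = E \frac{1}{2} = \frac{E}{2}$)
$\frac{a{\left(s{\left(\left(U + u\right) + 0 \right)} \right)}}{20 + 14} = \frac{\frac{1}{2} \cdot 0}{20 + 14} = \frac{1}{34} \cdot 0 = 0$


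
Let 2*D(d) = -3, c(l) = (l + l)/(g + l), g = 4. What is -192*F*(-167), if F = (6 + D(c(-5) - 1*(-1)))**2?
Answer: 649296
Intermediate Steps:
c(l) = 2*l/(4 + l) (c(l) = (l + l)/(4 + l) = (2*l)/(4 + l) = 2*l/(4 + l))
D(d) = -3/2 (D(d) = (1/2)*(-3) = -3/2)
F = 81/4 (F = (6 - 3/2)**2 = (9/2)**2 = 81/4 ≈ 20.250)
-192*F*(-167) = -192*81/4*(-167) = -3888*(-167) = 649296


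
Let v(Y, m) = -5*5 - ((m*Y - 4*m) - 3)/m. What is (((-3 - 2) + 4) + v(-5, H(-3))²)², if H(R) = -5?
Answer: 47114496/625 ≈ 75383.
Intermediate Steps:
v(Y, m) = -25 - (-3 - 4*m + Y*m)/m (v(Y, m) = -25 - ((Y*m - 4*m) - 3)/m = -25 - ((-4*m + Y*m) - 3)/m = -25 - (-3 - 4*m + Y*m)/m)
(((-3 - 2) + 4) + v(-5, H(-3))²)² = (((-3 - 2) + 4) + (-21 - 1*(-5) + 3/(-5))²)² = ((-5 + 4) + (-21 + 5 + 3*(-⅕))²)² = (-1 + (-21 + 5 - ⅗)²)² = (-1 + (-83/5)²)² = (-1 + 6889/25)² = (6864/25)² = 47114496/625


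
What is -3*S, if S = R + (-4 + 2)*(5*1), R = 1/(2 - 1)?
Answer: 27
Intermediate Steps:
R = 1 (R = 1/1 = 1)
S = -9 (S = 1 + (-4 + 2)*(5*1) = 1 - 2*5 = 1 - 10 = -9)
-3*S = -3*(-9) = 27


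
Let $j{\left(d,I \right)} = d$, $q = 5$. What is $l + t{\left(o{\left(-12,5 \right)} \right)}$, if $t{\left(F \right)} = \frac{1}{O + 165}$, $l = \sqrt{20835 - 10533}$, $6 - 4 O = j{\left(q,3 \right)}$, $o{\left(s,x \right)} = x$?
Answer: $\frac{4}{661} + \sqrt{10302} \approx 101.5$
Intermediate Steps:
$O = \frac{1}{4}$ ($O = \frac{3}{2} - \frac{5}{4} = \frac{1}{4} \approx 0.25$)
$l = \sqrt{10302} \approx 101.5$
$t{\left(F \right)} = \frac{4}{661}$ ($t{\left(F \right)} = \frac{1}{\frac{1}{4} + 165} = \frac{1}{\frac{661}{4}} = \frac{4}{661}$)
$l + t{\left(o{\left(-12,5 \right)} \right)} = \sqrt{10302} + \frac{4}{661} = \frac{4}{661} + \sqrt{10302}$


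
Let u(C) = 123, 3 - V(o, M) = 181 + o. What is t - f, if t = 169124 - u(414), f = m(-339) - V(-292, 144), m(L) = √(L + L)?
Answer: 169115 - I*√678 ≈ 1.6912e+5 - 26.038*I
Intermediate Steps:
V(o, M) = -178 - o (V(o, M) = 3 - (181 + o) = 3 + (-181 - o) = -178 - o)
m(L) = √2*√L (m(L) = √(2*L) = √2*√L)
f = -114 + I*√678 (f = √2*√(-339) - (-178 - 1*(-292)) = √2*(I*√339) - (-178 + 292) = I*√678 - 1*114 = I*√678 - 114 = -114 + I*√678 ≈ -114.0 + 26.038*I)
t = 169001 (t = 169124 - 1*123 = 169124 - 123 = 169001)
t - f = 169001 - (-114 + I*√678) = 169001 + (114 - I*√678) = 169115 - I*√678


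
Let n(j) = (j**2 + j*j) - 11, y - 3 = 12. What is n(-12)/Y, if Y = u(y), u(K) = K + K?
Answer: 277/30 ≈ 9.2333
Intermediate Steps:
y = 15 (y = 3 + 12 = 15)
u(K) = 2*K
Y = 30 (Y = 2*15 = 30)
n(j) = -11 + 2*j**2 (n(j) = (j**2 + j**2) - 11 = 2*j**2 - 11 = -11 + 2*j**2)
n(-12)/Y = (-11 + 2*(-12)**2)/30 = (-11 + 2*144)*(1/30) = (-11 + 288)*(1/30) = 277*(1/30) = 277/30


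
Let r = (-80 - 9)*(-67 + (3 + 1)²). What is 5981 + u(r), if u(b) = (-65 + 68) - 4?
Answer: 5980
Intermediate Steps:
r = 4539 (r = -89*(-67 + 4²) = -89*(-67 + 16) = -89*(-51) = 4539)
u(b) = -1 (u(b) = 3 - 4 = -1)
5981 + u(r) = 5981 - 1 = 5980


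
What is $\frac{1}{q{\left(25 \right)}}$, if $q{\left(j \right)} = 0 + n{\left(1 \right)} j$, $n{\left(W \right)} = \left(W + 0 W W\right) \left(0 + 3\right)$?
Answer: $\frac{1}{75} \approx 0.013333$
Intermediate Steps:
$n{\left(W \right)} = 3 W$ ($n{\left(W \right)} = \left(W + 0 W\right) 3 = \left(W + 0\right) 3 = W 3 = 3 W$)
$q{\left(j \right)} = 3 j$ ($q{\left(j \right)} = 0 + 3 \cdot 1 j = 0 + 3 j = 3 j$)
$\frac{1}{q{\left(25 \right)}} = \frac{1}{3 \cdot 25} = \frac{1}{75}$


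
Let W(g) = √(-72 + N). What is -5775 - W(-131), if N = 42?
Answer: -5775 - I*√30 ≈ -5775.0 - 5.4772*I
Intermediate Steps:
W(g) = I*√30 (W(g) = √(-72 + 42) = √(-30) = I*√30)
-5775 - W(-131) = -5775 - I*√30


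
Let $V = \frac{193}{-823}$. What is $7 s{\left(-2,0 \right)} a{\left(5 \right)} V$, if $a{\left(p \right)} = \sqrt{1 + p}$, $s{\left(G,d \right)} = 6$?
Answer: $- \frac{8106 \sqrt{6}}{823} \approx -24.126$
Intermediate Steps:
$V = - \frac{193}{823}$ ($V = 193 \left(- \frac{1}{823}\right) = - \frac{193}{823} \approx -0.23451$)
$7 s{\left(-2,0 \right)} a{\left(5 \right)} V = 7 \cdot 6 \sqrt{1 + 5} \left(- \frac{193}{823}\right) = 42 \sqrt{6} \left(- \frac{193}{823}\right) = - \frac{8106 \sqrt{6}}{823}$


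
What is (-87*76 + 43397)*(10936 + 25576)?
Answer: 1343093920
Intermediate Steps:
(-87*76 + 43397)*(10936 + 25576) = (-6612 + 43397)*36512 = 36785*36512 = 1343093920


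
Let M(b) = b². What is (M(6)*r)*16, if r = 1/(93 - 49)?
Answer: 144/11 ≈ 13.091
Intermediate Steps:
r = 1/44 ≈ 0.022727
(M(6)*r)*16 = (6²*(1/44))*16 = (36*(1/44))*16 = (9/11)*16 = 144/11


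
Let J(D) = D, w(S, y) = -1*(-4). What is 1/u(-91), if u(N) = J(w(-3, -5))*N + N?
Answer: -1/455 ≈ -0.0021978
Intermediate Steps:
w(S, y) = 4
u(N) = 5*N (u(N) = 4*N + N = 5*N)
1/u(-91) = 1/(5*(-91)) = 1/(-455) = -1/455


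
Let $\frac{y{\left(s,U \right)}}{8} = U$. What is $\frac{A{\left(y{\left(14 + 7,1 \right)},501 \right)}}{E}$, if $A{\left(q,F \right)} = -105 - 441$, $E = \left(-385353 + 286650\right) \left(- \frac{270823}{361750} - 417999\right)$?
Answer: $- \frac{65838500}{4975006569910773} \approx -1.3234 \cdot 10^{-8}$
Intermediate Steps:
$y{\left(s,U \right)} = 8 U$
$E = \frac{14925019709732319}{361750}$ ($E = - 98703 \left(\left(-270823\right) \frac{1}{361750} - 417999\right) = - 98703 \left(- \frac{270823}{361750} - 417999\right) = \left(-98703\right) \left(- \frac{151211409073}{361750}\right) = \frac{14925019709732319}{361750} \approx 4.1258 \cdot 10^{10}$)
$A{\left(q,F \right)} = -546$ ($A{\left(q,F \right)} = -105 - 441 = -546$)
$\frac{A{\left(y{\left(14 + 7,1 \right)},501 \right)}}{E} = - \frac{546}{\frac{14925019709732319}{361750}} = \left(-546\right) \frac{361750}{14925019709732319} = - \frac{65838500}{4975006569910773}$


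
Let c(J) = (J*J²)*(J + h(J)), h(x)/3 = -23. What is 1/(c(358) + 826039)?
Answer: 1/13260929807 ≈ 7.5409e-11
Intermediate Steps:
h(x) = -69 (h(x) = 3*(-23) = -69)
c(J) = J³*(-69 + J) (c(J) = (J*J²)*(J - 69) = J³*(-69 + J))
1/(c(358) + 826039) = 1/(358³*(-69 + 358) + 826039) = 1/(45882712*289 + 826039) = 1/(13260103768 + 826039) = 1/13260929807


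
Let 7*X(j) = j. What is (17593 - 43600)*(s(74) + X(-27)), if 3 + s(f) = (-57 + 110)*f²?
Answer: -52834468836/7 ≈ -7.5478e+9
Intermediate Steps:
X(j) = j/7
s(f) = -3 + 53*f² (s(f) = -3 + (-57 + 110)*f² = -3 + 53*f²)
(17593 - 43600)*(s(74) + X(-27)) = (17593 - 43600)*((-3 + 53*74²) + (⅐)*(-27)) = -26007*((-3 + 53*5476) - 27/7) = -26007*((-3 + 290228) - 27/7) = -26007*(290225 - 27/7) = -26007*2031548/7 = -52834468836/7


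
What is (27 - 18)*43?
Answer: 387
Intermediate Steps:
(27 - 18)*43 = 9*43 = 387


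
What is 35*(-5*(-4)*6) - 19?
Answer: 4181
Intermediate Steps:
35*(-5*(-4)*6) - 19 = 35*(20*6) - 19 = 35*120 - 19 = 4200 - 19 = 4181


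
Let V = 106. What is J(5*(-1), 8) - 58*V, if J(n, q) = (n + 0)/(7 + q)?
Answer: -18445/3 ≈ -6148.3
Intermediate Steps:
J(n, q) = n/(7 + q)
J(5*(-1), 8) - 58*V = (5*(-1))/(7 + 8) - 58*106 = -5/15 - 6148 = -5*1/15 - 6148 = -⅓ - 6148 = -18445/3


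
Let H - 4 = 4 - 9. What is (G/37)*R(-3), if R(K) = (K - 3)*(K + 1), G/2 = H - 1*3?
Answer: -96/37 ≈ -2.5946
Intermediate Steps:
H = -1 (H = 4 + (4 - 9) = 4 - 5 = -1)
G = -8 (G = 2*(-1 - 1*3) = 2*(-1 - 3) = 2*(-4) = -8)
R(K) = (1 + K)*(-3 + K) (R(K) = (-3 + K)*(1 + K) = (1 + K)*(-3 + K))
(G/37)*R(-3) = (-8/37)*(-3 + (-3)**2 - 2*(-3)) = (-8*1/37)*(-3 + 9 + 6) = -8/37*12 = -96/37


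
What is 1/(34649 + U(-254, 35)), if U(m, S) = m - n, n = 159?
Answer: 1/34236 ≈ 2.9209e-5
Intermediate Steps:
U(m, S) = -159 + m (U(m, S) = m - 1*159 = m - 159 = -159 + m)
1/(34649 + U(-254, 35)) = 1/(34649 + (-159 - 254)) = 1/(34649 - 413) = 1/34236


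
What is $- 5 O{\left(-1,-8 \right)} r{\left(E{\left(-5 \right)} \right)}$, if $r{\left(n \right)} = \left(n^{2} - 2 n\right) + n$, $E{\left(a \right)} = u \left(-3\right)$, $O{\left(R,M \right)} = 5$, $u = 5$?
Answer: $-6000$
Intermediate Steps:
$E{\left(a \right)} = -15$ ($E{\left(a \right)} = 5 \left(-3\right) = -15$)
$r{\left(n \right)} = n^{2} - n$
$- 5 O{\left(-1,-8 \right)} r{\left(E{\left(-5 \right)} \right)} = \left(-5\right) 5 \left(- 15 \left(-1 - 15\right)\right) = - 25 \left(\left(-15\right) \left(-16\right)\right) = \left(-25\right) 240 = -6000$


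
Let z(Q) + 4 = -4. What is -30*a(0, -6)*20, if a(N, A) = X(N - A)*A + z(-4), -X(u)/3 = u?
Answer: -60000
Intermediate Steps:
X(u) = -3*u
z(Q) = -8 (z(Q) = -4 - 4 = -8)
a(N, A) = -8 + A*(-3*N + 3*A) (a(N, A) = (-3*(N - A))*A - 8 = (-3*N + 3*A)*A - 8 = A*(-3*N + 3*A) - 8 = -8 + A*(-3*N + 3*A))
-30*a(0, -6)*20 = -30*(-8 + 3*(-6)*(-6 - 1*0))*20 = -30*(-8 + 3*(-6)*(-6 + 0))*20 = -30*(-8 + 3*(-6)*(-6))*20 = -30*(-8 + 108)*20 = -30*100*20 = -3000*20 = -60000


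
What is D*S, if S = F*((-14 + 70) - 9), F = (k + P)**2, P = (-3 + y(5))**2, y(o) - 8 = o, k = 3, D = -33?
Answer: -16454559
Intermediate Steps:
y(o) = 8 + o
P = 100 (P = (-3 + (8 + 5))**2 = (-3 + 13)**2 = 10**2 = 100)
F = 10609 (F = (3 + 100)**2 = 103**2 = 10609)
S = 498623 (S = 10609*((-14 + 70) - 9) = 10609*(56 - 9) = 10609*47 = 498623)
D*S = -33*498623 = -16454559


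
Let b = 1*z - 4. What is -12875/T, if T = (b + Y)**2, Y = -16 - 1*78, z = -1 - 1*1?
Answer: -103/80 ≈ -1.2875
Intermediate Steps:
z = -2 (z = -1 - 1 = -2)
Y = -94 (Y = -16 - 78 = -94)
b = -6 (b = 1*(-2) - 4 = -2 - 4 = -6)
T = 10000 (T = (-6 - 94)**2 = (-100)**2 = 10000)
-12875/T = -12875/10000 = -12875*1/10000 = -103/80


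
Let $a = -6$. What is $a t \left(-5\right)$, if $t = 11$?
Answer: $330$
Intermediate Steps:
$a t \left(-5\right) = \left(-6\right) 11 \left(-5\right) = \left(-66\right) \left(-5\right) = 330$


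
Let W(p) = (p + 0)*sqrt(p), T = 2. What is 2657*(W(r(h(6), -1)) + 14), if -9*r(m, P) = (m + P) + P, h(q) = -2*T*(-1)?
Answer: 37198 - 5314*I*sqrt(2)/27 ≈ 37198.0 - 278.34*I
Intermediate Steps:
h(q) = 4 (h(q) = -2*2*(-1) = -4*(-1) = 4)
r(m, P) = -2*P/9 - m/9 (r(m, P) = -((m + P) + P)/9 = -((P + m) + P)/9 = -(m + 2*P)/9 = -2*P/9 - m/9)
W(p) = p**(3/2) (W(p) = p*sqrt(p) = p**(3/2))
2657*(W(r(h(6), -1)) + 14) = 2657*((-2/9*(-1) - 1/9*4)**(3/2) + 14) = 2657*((2/9 - 4/9)**(3/2) + 14) = 2657*((-2/9)**(3/2) + 14) = 2657*(-2*I*sqrt(2)/27 + 14) = 2657*(14 - 2*I*sqrt(2)/27) = 37198 - 5314*I*sqrt(2)/27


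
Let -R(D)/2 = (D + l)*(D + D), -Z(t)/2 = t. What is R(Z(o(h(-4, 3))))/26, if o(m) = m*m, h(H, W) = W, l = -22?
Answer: -1440/13 ≈ -110.77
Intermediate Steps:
o(m) = m²
Z(t) = -2*t
R(D) = -4*D*(-22 + D) (R(D) = -2*(D - 22)*(D + D) = -2*(-22 + D)*2*D = -4*D*(-22 + D))
R(Z(o(h(-4, 3))))/26 = (4*(-2*3²)*(22 - (-2)*3²))/26 = (4*(-2*9)*(22 - (-2)*9))/26 = (4*(-18)*(22 - 1*(-18)))/26 = (4*(-18)*(22 + 18))/26 = (4*(-18)*40)/26 = (1/26)*(-2880) = -1440/13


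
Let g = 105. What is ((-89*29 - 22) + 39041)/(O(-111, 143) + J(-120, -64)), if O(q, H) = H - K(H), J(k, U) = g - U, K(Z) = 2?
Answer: 18219/155 ≈ 117.54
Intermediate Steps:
J(k, U) = 105 - U
O(q, H) = -2 + H (O(q, H) = H - 1*2 = H - 2 = -2 + H)
((-89*29 - 22) + 39041)/(O(-111, 143) + J(-120, -64)) = ((-89*29 - 22) + 39041)/((-2 + 143) + (105 - 1*(-64))) = ((-2581 - 22) + 39041)/(141 + (105 + 64)) = (-2603 + 39041)/(141 + 169) = 36438/310 = 36438*(1/310) = 18219/155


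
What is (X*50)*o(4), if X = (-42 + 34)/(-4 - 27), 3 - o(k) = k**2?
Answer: -5200/31 ≈ -167.74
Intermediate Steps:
o(k) = 3 - k**2
X = 8/31 (X = -8/(-31) = -8*(-1/31) = 8/31 ≈ 0.25806)
(X*50)*o(4) = ((8/31)*50)*(3 - 1*4**2) = 400*(3 - 1*16)/31 = 400*(3 - 16)/31 = (400/31)*(-13) = -5200/31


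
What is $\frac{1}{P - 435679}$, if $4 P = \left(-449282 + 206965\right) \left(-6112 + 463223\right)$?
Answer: $- \frac{4}{110767508903} \approx -3.6112 \cdot 10^{-11}$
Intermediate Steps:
$P = - \frac{110765766187}{4}$ ($P = \frac{\left(-449282 + 206965\right) \left(-6112 + 463223\right)}{4} = \frac{\left(-242317\right) 457111}{4} = \frac{1}{4} \left(-110765766187\right) = - \frac{110765766187}{4} \approx -2.7691 \cdot 10^{10}$)
$\frac{1}{P - 435679} = \frac{1}{- \frac{110765766187}{4} - 435679} = \frac{1}{- \frac{110767508903}{4}} = - \frac{4}{110767508903}$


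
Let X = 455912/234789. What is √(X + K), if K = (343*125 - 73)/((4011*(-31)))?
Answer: √151286402365799559054/9731299683 ≈ 1.2639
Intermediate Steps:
X = 455912/234789 (X = 455912*(1/234789) = 455912/234789 ≈ 1.9418)
K = -42802/124341 (K = (42875 - 73)/(-124341) = 42802*(-1/124341) = -42802/124341 ≈ -0.34423)
√(X + K) = √(455912/234789 - 42802/124341) = √(15546371738/9731299683) = √151286402365799559054/9731299683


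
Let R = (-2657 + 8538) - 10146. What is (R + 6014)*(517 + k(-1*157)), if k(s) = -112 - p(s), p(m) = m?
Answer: 982938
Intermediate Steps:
R = -4265 (R = 5881 - 10146 = -4265)
k(s) = -112 - s
(R + 6014)*(517 + k(-1*157)) = (-4265 + 6014)*(517 + (-112 - (-1)*157)) = 1749*(517 + (-112 - 1*(-157))) = 1749*(517 + (-112 + 157)) = 1749*(517 + 45) = 1749*562 = 982938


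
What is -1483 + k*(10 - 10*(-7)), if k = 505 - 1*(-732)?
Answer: 97477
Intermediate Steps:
k = 1237 (k = 505 + 732 = 1237)
-1483 + k*(10 - 10*(-7)) = -1483 + 1237*(10 - 10*(-7)) = -1483 + 1237*(10 + 70) = -1483 + 1237*80 = -1483 + 98960 = 97477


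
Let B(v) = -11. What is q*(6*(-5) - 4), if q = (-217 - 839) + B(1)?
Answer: 36278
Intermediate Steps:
q = -1067 (q = (-217 - 839) - 11 = -1056 - 11 = -1067)
q*(6*(-5) - 4) = -1067*(6*(-5) - 4) = -1067*(-30 - 4) = -1067*(-34) = 36278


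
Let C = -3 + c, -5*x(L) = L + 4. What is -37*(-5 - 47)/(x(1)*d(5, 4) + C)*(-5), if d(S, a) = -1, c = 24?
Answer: -4810/11 ≈ -437.27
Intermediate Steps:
x(L) = -4/5 - L/5 (x(L) = -(L + 4)/5 = -(4 + L)/5 = -4/5 - L/5)
C = 21 (C = -3 + 24 = 21)
-37*(-5 - 47)/(x(1)*d(5, 4) + C)*(-5) = -37*(-5 - 47)/((-4/5 - 1/5*1)*(-1) + 21)*(-5) = -(-1924)/((-4/5 - 1/5)*(-1) + 21)*(-5) = -(-1924)/(-1*(-1) + 21)*(-5) = -(-1924)/(1 + 21)*(-5) = -(-1924)/22*(-5) = -37*(-26/11)*(-5) = (962/11)*(-5) = -4810/11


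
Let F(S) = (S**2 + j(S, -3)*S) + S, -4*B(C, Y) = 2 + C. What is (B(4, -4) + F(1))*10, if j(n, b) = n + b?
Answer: -15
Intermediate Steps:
B(C, Y) = -1/2 - C/4 (B(C, Y) = -(2 + C)/4 = -1/2 - C/4)
j(n, b) = b + n
F(S) = S + S**2 + S*(-3 + S) (F(S) = (S**2 + (-3 + S)*S) + S = (S**2 + S*(-3 + S)) + S = S + S**2 + S*(-3 + S))
(B(4, -4) + F(1))*10 = ((-1/2 - 1/4*4) + 2*1*(-1 + 1))*10 = ((-1/2 - 1) + 2*1*0)*10 = (-3/2 + 0)*10 = -3/2*10 = -15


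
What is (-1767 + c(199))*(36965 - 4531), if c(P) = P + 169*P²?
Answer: 217015926434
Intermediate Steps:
(-1767 + c(199))*(36965 - 4531) = (-1767 + 199*(1 + 169*199))*(36965 - 4531) = (-1767 + 199*(1 + 33631))*32434 = (-1767 + 199*33632)*32434 = (-1767 + 6692768)*32434 = 6691001*32434 = 217015926434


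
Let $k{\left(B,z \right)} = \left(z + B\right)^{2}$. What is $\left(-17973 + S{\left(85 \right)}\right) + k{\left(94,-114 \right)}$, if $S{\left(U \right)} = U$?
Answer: $-17488$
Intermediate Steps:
$k{\left(B,z \right)} = \left(B + z\right)^{2}$
$\left(-17973 + S{\left(85 \right)}\right) + k{\left(94,-114 \right)} = \left(-17973 + 85\right) + \left(94 - 114\right)^{2} = -17888 + \left(-20\right)^{2} = -17888 + 400 = -17488$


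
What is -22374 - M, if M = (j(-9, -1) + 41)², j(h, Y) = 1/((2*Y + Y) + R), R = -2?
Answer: -600966/25 ≈ -24039.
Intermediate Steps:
j(h, Y) = 1/(-2 + 3*Y) (j(h, Y) = 1/((2*Y + Y) - 2) = 1/(3*Y - 2) = 1/(-2 + 3*Y))
M = 41616/25 (M = (1/(-2 + 3*(-1)) + 41)² = (1/(-2 - 3) + 41)² = (1/(-5) + 41)² = (-⅕ + 41)² = (204/5)² = 41616/25 ≈ 1664.6)
-22374 - M = -22374 - 1*41616/25 = -22374 - 41616/25 = -600966/25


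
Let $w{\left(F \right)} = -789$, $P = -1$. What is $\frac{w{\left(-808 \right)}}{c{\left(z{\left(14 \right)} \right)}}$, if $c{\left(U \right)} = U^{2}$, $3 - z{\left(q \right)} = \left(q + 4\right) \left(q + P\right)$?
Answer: $- \frac{263}{17787} \approx -0.014786$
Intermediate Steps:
$z{\left(q \right)} = 3 - \left(-1 + q\right) \left(4 + q\right)$ ($z{\left(q \right)} = 3 - \left(q + 4\right) \left(q - 1\right) = 3 - \left(4 + q\right) \left(-1 + q\right) = 3 - \left(-1 + q\right) \left(4 + q\right)$)
$\frac{w{\left(-808 \right)}}{c{\left(z{\left(14 \right)} \right)}} = - \frac{789}{\left(7 - 14^{2} - 42\right)^{2}} = - \frac{789}{\left(7 - 196 - 42\right)^{2}} = - \frac{789}{\left(-231\right)^{2}} = - \frac{789}{53361} = \left(-789\right) \frac{1}{53361} = - \frac{263}{17787}$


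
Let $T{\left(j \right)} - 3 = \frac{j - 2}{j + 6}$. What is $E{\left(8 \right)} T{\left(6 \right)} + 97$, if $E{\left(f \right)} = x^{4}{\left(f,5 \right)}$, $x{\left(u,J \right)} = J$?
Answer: $\frac{6541}{3} \approx 2180.3$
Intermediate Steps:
$T{\left(j \right)} = 3 + \frac{-2 + j}{6 + j}$ ($T{\left(j \right)} = 3 + \frac{j - 2}{j + 6} = 3 + \frac{-2 + j}{6 + j}$)
$E{\left(f \right)} = 625$ ($E{\left(f \right)} = 5^{4} = 625$)
$E{\left(8 \right)} T{\left(6 \right)} + 97 = 625 \frac{4 \left(4 + 6\right)}{6 + 6} + 97 = 625 \cdot 4 \cdot \frac{1}{12} \cdot 10 + 97 = 625 \cdot \frac{10}{3} + 97 = \frac{6250}{3} + 97 = \frac{6541}{3}$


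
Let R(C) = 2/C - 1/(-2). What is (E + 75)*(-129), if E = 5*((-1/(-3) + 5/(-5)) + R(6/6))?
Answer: -21715/2 ≈ -10858.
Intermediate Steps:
R(C) = 1/2 + 2/C (R(C) = 2/C - 1*(-1/2) = 2/C + 1/2 = 1/2 + 2/C)
E = 55/6 (E = 5*((-1/(-3) + 5/(-5)) + (4 + 6/6)/(2*((6/6)))) = 5*((-1*(-1/3) + 5*(-1/5)) + (4 + 6*(1/6))/(2*((6*(1/6))))) = 5*((1/3 - 1) + (1/2)*(4 + 1)/1) = 5*(-2/3 + (1/2)*1*5) = 5*(-2/3 + 5/2) = 5*(11/6) = 55/6 ≈ 9.1667)
(E + 75)*(-129) = (55/6 + 75)*(-129) = (505/6)*(-129) = -21715/2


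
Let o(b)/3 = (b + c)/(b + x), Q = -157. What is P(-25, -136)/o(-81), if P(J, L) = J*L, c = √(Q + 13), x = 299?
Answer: -444720/149 - 592960*I/1341 ≈ -2984.7 - 442.18*I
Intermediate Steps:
c = 12*I (c = √(-157 + 13) = √(-144) = 12*I ≈ 12.0*I)
o(b) = 3*(b + 12*I)/(299 + b) (o(b) = 3*((b + 12*I)/(b + 299)) = 3*((b + 12*I)/(299 + b)) = 3*(b + 12*I)/(299 + b))
P(-25, -136)/o(-81) = (-25*(-136))/((3*(-81 + 12*I)/(299 - 81))) = 3400/((3*(-81 + 12*I)/218)) = 3400/((3*(1/218)*(-81 + 12*I))) = 3400/(-243/218 + 18*I/109) = 3400*(47524*(-243/218 - 18*I/109)/60345) = 32316320*(-243/218 - 18*I/109)/12069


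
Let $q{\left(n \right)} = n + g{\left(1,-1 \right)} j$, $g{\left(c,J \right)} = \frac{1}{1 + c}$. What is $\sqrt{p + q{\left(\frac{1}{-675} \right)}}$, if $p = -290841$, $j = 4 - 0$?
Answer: $\frac{i \sqrt{588948978}}{45} \approx 539.29 i$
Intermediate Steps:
$j = 4$ ($j = 4 + 0 = 4$)
$q{\left(n \right)} = 2 + n$ ($q{\left(n \right)} = n + \frac{1}{1 + 1} \cdot 4 = n + \frac{1}{2} \cdot 4 = n + 2 = 2 + n$)
$\sqrt{p + q{\left(\frac{1}{-675} \right)}} = \sqrt{-290841 + \left(2 + \frac{1}{-675}\right)} = \sqrt{-290841 + \left(2 - \frac{1}{675}\right)} = \sqrt{-290841 + \frac{1349}{675}} = \sqrt{- \frac{196316326}{675}} = \frac{i \sqrt{588948978}}{45}$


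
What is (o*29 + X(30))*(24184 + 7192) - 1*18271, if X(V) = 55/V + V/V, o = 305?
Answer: 832774043/3 ≈ 2.7759e+8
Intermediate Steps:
X(V) = 1 + 55/V (X(V) = 55/V + 1 = 1 + 55/V)
(o*29 + X(30))*(24184 + 7192) - 1*18271 = (305*29 + (55 + 30)/30)*(24184 + 7192) - 1*18271 = (8845 + (1/30)*85)*31376 - 18271 = (8845 + 17/6)*31376 - 18271 = (53087/6)*31376 - 18271 = 832828856/3 - 18271 = 832774043/3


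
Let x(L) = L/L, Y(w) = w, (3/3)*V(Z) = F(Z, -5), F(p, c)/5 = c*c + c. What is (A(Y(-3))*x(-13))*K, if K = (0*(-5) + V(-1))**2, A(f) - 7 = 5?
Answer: 120000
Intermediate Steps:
F(p, c) = 5*c + 5*c**2 (F(p, c) = 5*(c*c + c) = 5*(c**2 + c) = 5*(c + c**2) = 5*c + 5*c**2)
V(Z) = 100 (V(Z) = 5*(-5)*(1 - 5) = 5*(-5)*(-4) = 100)
A(f) = 12 (A(f) = 7 + 5 = 12)
x(L) = 1
K = 10000 (K = (0*(-5) + 100)**2 = (0 + 100)**2 = 100**2 = 10000)
(A(Y(-3))*x(-13))*K = (12*1)*10000 = 12*10000 = 120000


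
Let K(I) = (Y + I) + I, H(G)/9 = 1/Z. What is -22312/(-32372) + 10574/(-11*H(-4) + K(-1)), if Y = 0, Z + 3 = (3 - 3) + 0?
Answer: 85748300/250883 ≈ 341.79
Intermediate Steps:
Z = -3 (Z = -3 + ((3 - 3) + 0) = -3 + (0 + 0) = -3 + 0 = -3)
H(G) = -3 (H(G) = 9/(-3) = 9*(-⅓) = -3)
K(I) = 2*I (K(I) = (0 + I) + I = I + I = 2*I)
-22312/(-32372) + 10574/(-11*H(-4) + K(-1)) = -22312/(-32372) + 10574/(-11*(-3) + 2*(-1)) = -22312*(-1/32372) + 10574/(33 - 2) = 5578/8093 + 10574/31 = 85748300/250883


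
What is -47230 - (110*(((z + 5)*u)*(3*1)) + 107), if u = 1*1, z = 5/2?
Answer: -49812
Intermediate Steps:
z = 5/2 (z = 5*(½) = 5/2 ≈ 2.5000)
u = 1
-47230 - (110*(((z + 5)*u)*(3*1)) + 107) = -47230 - (110*(((5/2 + 5)*1)*(3*1)) + 107) = -47230 - (110*(((15/2)*1)*3) + 107) = -47230 - (110*((15/2)*3) + 107) = -47230 - (110*(45/2) + 107) = -47230 - (2475 + 107) = -47230 - 1*2582 = -47230 - 2582 = -49812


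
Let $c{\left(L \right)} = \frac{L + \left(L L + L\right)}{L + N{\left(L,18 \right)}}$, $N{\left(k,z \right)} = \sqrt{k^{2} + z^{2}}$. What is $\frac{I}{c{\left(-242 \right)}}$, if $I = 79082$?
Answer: $- \frac{39541}{120} + \frac{39541 \sqrt{14722}}{14520} \approx 0.91023$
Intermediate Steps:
$c{\left(L \right)} = \frac{L^{2} + 2 L}{L + \sqrt{324 + L^{2}}}$ ($c{\left(L \right)} = \frac{L + \left(L L + L\right)}{L + \sqrt{L^{2} + 18^{2}}} = \frac{L + \left(L^{2} + L\right)}{L + \sqrt{L^{2} + 324}} = \frac{L + \left(L + L^{2}\right)}{L + \sqrt{324 + L^{2}}} = \frac{L^{2} + 2 L}{L + \sqrt{324 + L^{2}}}$)
$\frac{I}{c{\left(-242 \right)}} = \frac{79082}{\left(-242\right) \frac{1}{-242 + \sqrt{324 + \left(-242\right)^{2}}} \left(2 - 242\right)} = \frac{79082}{\left(-242\right) \frac{1}{-242 + \sqrt{324 + 58564}} \left(-240\right)} = \frac{79082}{\left(-242\right) \frac{1}{-242 + \sqrt{58888}} \left(-240\right)} = \frac{79082}{\left(-242\right) \frac{1}{-242 + 2 \sqrt{14722}} \left(-240\right)} = \frac{79082}{58080 \frac{1}{-242 + 2 \sqrt{14722}}} = 79082 \left(- \frac{1}{240} + \frac{\sqrt{14722}}{29040}\right) = - \frac{39541}{120} + \frac{39541 \sqrt{14722}}{14520}$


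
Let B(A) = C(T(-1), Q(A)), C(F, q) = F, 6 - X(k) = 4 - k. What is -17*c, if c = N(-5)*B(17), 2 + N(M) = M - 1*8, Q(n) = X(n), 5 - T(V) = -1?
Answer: 1530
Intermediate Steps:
T(V) = 6 (T(V) = 5 - 1*(-1) = 5 + 1 = 6)
X(k) = 2 + k (X(k) = 6 - (4 - k) = 6 + (-4 + k) = 2 + k)
Q(n) = 2 + n
B(A) = 6
N(M) = -10 + M (N(M) = -2 + (M - 1*8) = -2 + (M - 8) = -2 + (-8 + M) = -10 + M)
c = -90 (c = (-10 - 5)*6 = -15*6 = -90)
-17*c = -17*(-90) = 1530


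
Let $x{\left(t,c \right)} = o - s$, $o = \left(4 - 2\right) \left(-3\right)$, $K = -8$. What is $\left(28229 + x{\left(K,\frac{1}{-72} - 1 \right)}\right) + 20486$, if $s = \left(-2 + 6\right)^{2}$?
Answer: $48693$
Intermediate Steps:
$o = -6$ ($o = 2 \left(-3\right) = -6$)
$s = 16$ ($s = 4^{2} = 16$)
$x{\left(t,c \right)} = -22$ ($x{\left(t,c \right)} = -6 - 16 = -22$)
$\left(28229 + x{\left(K,\frac{1}{-72} - 1 \right)}\right) + 20486 = \left(28229 - 22\right) + 20486 = 28207 + 20486 = 48693$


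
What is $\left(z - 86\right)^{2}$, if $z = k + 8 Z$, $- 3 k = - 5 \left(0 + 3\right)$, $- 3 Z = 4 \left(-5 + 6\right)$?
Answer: $\frac{75625}{9} \approx 8402.8$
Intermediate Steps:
$Z = - \frac{4}{3}$ ($Z = - \frac{4 \left(-5 + 6\right)}{3} = - \frac{4 \cdot 1}{3} = \left(- \frac{1}{3}\right) 4 = - \frac{4}{3} \approx -1.3333$)
$k = 5$ ($k = - \frac{\left(-5\right) \left(0 + 3\right)}{3} = - \frac{\left(-5\right) 3}{3} = \left(- \frac{1}{3}\right) \left(-15\right) = 5$)
$z = - \frac{17}{3}$ ($z = 5 + 8 \left(- \frac{4}{3}\right) = 5 - \frac{32}{3} = - \frac{17}{3} \approx -5.6667$)
$\left(z - 86\right)^{2} = \left(- \frac{17}{3} - 86\right)^{2} = \left(- \frac{275}{3}\right)^{2} = \frac{75625}{9}$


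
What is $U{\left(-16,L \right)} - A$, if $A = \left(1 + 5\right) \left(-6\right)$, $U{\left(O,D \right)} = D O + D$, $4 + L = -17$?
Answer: $351$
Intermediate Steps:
$L = -21$ ($L = -4 - 17 = -21$)
$U{\left(O,D \right)} = D + D O$
$A = -36$ ($A = 6 \left(-6\right) = -36$)
$U{\left(-16,L \right)} - A = - 21 \left(1 - 16\right) - -36 = \left(-21\right) \left(-15\right) + 36 = 315 + 36 = 351$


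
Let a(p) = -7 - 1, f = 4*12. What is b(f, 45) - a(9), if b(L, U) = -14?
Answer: -6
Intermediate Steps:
f = 48
a(p) = -8
b(f, 45) - a(9) = -14 - 1*(-8) = -14 + 8 = -6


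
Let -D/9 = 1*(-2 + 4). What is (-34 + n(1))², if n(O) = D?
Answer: 2704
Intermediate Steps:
D = -18 (D = -9*(-2 + 4) = -9*2 = -18)
n(O) = -18
(-34 + n(1))² = (-34 - 18)² = (-52)² = 2704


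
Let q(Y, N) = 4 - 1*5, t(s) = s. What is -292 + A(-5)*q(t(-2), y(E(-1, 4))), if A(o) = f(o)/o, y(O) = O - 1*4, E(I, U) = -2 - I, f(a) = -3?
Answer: -1463/5 ≈ -292.60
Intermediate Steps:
y(O) = -4 + O (y(O) = O - 4 = -4 + O)
q(Y, N) = -1 (q(Y, N) = 4 - 5 = -1)
A(o) = -3/o
-292 + A(-5)*q(t(-2), y(E(-1, 4))) = -292 - 3/(-5)*(-1) = -292 - 3*(-1/5)*(-1) = -292 + (3/5)*(-1) = -292 - 3/5 = -1463/5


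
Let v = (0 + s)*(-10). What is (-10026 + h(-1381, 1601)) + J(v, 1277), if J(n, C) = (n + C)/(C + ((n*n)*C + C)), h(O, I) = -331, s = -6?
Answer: -47639650841/4599754 ≈ -10357.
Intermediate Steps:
v = 60 (v = (0 - 6)*(-10) = -6*(-10) = 60)
J(n, C) = (C + n)/(2*C + C*n²) (J(n, C) = (C + n)/(C + (n²*C + C)) = (C + n)/(C + (C*n² + C)) = (C + n)/(C + (C + C*n²)) = (C + n)/(2*C + C*n²))
(-10026 + h(-1381, 1601)) + J(v, 1277) = (-10026 - 331) + (1277 + 60)/(1277*(2 + 60²)) = -10357 + (1/1277)*1337/(2 + 3600) = -10357 + (1/1277)*1337/3602 = -10357 + (1/1277)*(1/3602)*1337 = -10357 + 1337/4599754 = -47639650841/4599754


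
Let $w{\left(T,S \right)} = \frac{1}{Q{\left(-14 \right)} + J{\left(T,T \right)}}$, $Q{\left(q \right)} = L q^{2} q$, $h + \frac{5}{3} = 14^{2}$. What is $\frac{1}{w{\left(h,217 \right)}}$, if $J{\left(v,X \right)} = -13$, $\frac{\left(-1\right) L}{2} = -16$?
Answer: $-87821$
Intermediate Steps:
$L = 32$ ($L = \left(-2\right) \left(-16\right) = 32$)
$h = \frac{583}{3}$ ($h = - \frac{5}{3} + 14^{2} = - \frac{5}{3} + 196 = \frac{583}{3} \approx 194.33$)
$Q{\left(q \right)} = 32 q^{3}$ ($Q{\left(q \right)} = 32 q^{2} q = 32 q^{3}$)
$w{\left(T,S \right)} = - \frac{1}{87821}$ ($w{\left(T,S \right)} = \frac{1}{32 \left(-14\right)^{3} - 13} = \frac{1}{32 \left(-2744\right) - 13} = \frac{1}{-87808 - 13} = \frac{1}{-87821} = - \frac{1}{87821}$)
$\frac{1}{w{\left(h,217 \right)}} = \frac{1}{- \frac{1}{87821}} = -87821$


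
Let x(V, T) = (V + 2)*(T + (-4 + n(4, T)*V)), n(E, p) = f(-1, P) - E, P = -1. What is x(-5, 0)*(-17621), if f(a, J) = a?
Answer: 1110123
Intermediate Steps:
n(E, p) = -1 - E
x(V, T) = (2 + V)*(-4 + T - 5*V) (x(V, T) = (V + 2)*(T + (-4 + (-1 - 1*4)*V)) = (2 + V)*(T + (-4 + (-1 - 4)*V)) = (2 + V)*(T + (-4 - 5*V)) = (2 + V)*(-4 + T - 5*V))
x(-5, 0)*(-17621) = (-8 - 14*(-5) - 5*(-5)² + 2*0 + 0*(-5))*(-17621) = (-8 + 70 - 5*25 + 0 + 0)*(-17621) = (-8 + 70 - 125 + 0 + 0)*(-17621) = -63*(-17621) = 1110123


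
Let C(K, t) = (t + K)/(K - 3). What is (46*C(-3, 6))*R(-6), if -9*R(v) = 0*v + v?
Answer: -46/3 ≈ -15.333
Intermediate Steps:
C(K, t) = (K + t)/(-3 + K)
R(v) = -v/9 (R(v) = -(0*v + v)/9 = -(0 + v)/9 = -v/9)
(46*C(-3, 6))*R(-6) = (46*((-3 + 6)/(-3 - 3)))*(-⅑*(-6)) = (46*(3/(-6)))*(⅔) = (46*(-⅙*3))*(⅔) = (46*(-½))*(⅔) = -23*⅔ = -46/3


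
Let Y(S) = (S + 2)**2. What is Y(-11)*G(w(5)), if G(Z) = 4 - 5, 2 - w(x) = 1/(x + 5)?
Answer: -81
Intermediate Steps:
w(x) = 2 - 1/(5 + x) (w(x) = 2 - 1/(x + 5) = 2 - 1/(5 + x))
Y(S) = (2 + S)**2
G(Z) = -1
Y(-11)*G(w(5)) = (2 - 11)**2*(-1) = (-9)**2*(-1) = 81*(-1) = -81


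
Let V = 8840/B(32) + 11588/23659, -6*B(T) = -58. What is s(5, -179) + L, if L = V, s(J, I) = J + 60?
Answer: 672369947/686111 ≈ 979.97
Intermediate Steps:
B(T) = 29/3 (B(T) = -⅙*(-58) = 29/3)
s(J, I) = 60 + J
V = 627772732/686111 (V = 8840/(29/3) + 11588/23659 = 8840*(3/29) + 11588*(1/23659) = 26520/29 + 11588/23659 = 627772732/686111 ≈ 914.97)
L = 627772732/686111 ≈ 914.97
s(5, -179) + L = (60 + 5) + 627772732/686111 = 65 + 627772732/686111 = 672369947/686111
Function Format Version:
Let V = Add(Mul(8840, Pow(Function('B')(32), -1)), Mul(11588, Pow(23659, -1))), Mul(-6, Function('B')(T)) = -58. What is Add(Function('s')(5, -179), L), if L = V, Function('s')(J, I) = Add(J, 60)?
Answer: Rational(672369947, 686111) ≈ 979.97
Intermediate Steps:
Function('B')(T) = Rational(29, 3) (Function('B')(T) = Mul(Rational(-1, 6), -58) = Rational(29, 3))
Function('s')(J, I) = Add(60, J)
V = Rational(627772732, 686111) (V = Add(Mul(8840, Pow(Rational(29, 3), -1)), Mul(11588, Pow(23659, -1))) = Add(Mul(8840, Rational(3, 29)), Mul(11588, Rational(1, 23659))) = Add(Rational(26520, 29), Rational(11588, 23659)) = Rational(627772732, 686111) ≈ 914.97)
L = Rational(627772732, 686111) ≈ 914.97
Add(Function('s')(5, -179), L) = Add(Add(60, 5), Rational(627772732, 686111)) = Add(65, Rational(627772732, 686111)) = Rational(672369947, 686111)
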